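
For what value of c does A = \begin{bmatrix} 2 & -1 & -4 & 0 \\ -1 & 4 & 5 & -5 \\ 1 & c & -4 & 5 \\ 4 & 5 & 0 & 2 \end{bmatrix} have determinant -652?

Expanding along the row containing c, det(A) is linear in c: det(A) = (-92)·c + (-284).
Set (-92)·c + (-284) = -652  ⇒  (-92)·c = -368  ⇒  c = 4.

c = 4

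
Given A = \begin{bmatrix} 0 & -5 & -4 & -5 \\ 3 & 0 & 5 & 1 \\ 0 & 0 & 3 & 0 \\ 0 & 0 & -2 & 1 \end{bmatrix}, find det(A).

45

A is block upper-triangular with a 2×2 block and a 2×2 block on the diagonal, so its determinant equals the product of the determinants of the diagonal blocks.
det of the 2×2 block = 15
det of the 2×2 block = 3
det = (15)·(3) = 45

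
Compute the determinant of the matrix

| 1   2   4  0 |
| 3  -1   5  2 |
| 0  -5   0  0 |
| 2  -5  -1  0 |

90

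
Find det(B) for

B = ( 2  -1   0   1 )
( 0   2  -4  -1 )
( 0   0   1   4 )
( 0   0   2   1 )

B is block upper-triangular with a 2×2 block and a 2×2 block on the diagonal, so its determinant equals the product of the determinants of the diagonal blocks.
det of the 2×2 block = 4
det of the 2×2 block = -7
det = (4)·(-7) = -28

det(B) = -28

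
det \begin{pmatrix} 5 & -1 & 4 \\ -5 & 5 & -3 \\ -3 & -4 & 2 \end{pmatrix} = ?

111

Expand along column 1:
  + 5 · |5 -3; -4 2| = 5·(10 − 12) = -10
  − (-5) · |-1 4; -4 2| = −(-5)·(-2 − (-16)) = 70
  + (-3) · |-1 4; 5 -3| = (-3)·(3 − 20) = 51
Sum: (-10) + (70) + (51) = 111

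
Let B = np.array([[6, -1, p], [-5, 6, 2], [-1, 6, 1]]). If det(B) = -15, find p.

-1

Expanding along the row containing p, det(B) is linear in p: det(B) = (-24)·p + (-39).
Set (-24)·p + (-39) = -15  ⇒  (-24)·p = 24  ⇒  p = -1.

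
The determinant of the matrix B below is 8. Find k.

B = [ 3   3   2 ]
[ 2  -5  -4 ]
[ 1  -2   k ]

k = -2

Expanding along the row containing k, det(B) is linear in k: det(B) = (-21)·k + (-34).
Set (-21)·k + (-34) = 8  ⇒  (-21)·k = 42  ⇒  k = -2.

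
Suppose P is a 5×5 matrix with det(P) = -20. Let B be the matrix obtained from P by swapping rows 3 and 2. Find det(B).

The determinant is 20.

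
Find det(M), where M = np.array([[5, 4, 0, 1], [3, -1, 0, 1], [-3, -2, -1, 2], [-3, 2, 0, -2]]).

Expand along column 3 (it has 3 zeros):
  + (-1) · M_33   where M_33 = det([5 4 1; 3 -1 1; -3 2 -2]) = 15
det = (+1)·(-1)·(15) = -15

det(M) = -15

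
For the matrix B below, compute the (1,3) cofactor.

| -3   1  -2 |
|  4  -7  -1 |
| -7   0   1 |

-49

Delete row 1 and column 3; the remaining 2×2 submatrix is [4 -7; -7 0].
Its determinant is 4·0 − (-7)·(-7) = -49.
The cofactor carries sign (−1)^(1+3) = +1, so C_{1,3} = +(-49) = -49.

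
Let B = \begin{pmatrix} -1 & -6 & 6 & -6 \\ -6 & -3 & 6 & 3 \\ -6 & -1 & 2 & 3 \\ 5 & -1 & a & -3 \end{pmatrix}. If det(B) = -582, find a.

9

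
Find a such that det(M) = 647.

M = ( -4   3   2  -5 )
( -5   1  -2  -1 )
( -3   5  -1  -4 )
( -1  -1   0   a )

Expanding along the row containing a, det(M) is linear in a: det(M) = (-77)·a + (31).
Set (-77)·a + (31) = 647  ⇒  (-77)·a = 616  ⇒  a = -8.

-8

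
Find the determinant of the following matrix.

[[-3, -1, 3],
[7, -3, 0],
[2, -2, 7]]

Expand along column 3:
  + 3 · |7 -3; 2 -2| = 3·(-14 − (-6)) = -24
  + 7 · |-3 -1; 7 -3| = 7·(9 − (-7)) = 112
Sum: (-24) + (112) = 88

88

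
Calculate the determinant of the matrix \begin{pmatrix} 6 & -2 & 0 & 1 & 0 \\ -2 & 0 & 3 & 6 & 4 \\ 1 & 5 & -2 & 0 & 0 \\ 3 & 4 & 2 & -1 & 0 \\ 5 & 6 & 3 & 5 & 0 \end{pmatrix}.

Expand along column 5 (it has 4 zeros):
  − (4) · M_25   where M_25 = det([6 -2 0 1; 1 5 -2 0; 3 4 2 -1; 5 6 3 5]) = 799
det = (-1)·(4)·(799) = -3196

-3196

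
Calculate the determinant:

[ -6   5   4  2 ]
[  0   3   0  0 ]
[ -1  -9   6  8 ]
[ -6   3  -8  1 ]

-1560

Expand along row 2 (it has 3 zeros):
  + (3) · M_22   where M_22 = det([-6 4 2; -1 6 8; -6 -8 1]) = -520
det = (+1)·(3)·(-520) = -1560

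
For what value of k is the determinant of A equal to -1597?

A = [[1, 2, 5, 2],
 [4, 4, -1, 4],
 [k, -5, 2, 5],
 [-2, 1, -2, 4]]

Expanding along the row containing k, det(A) is linear in k: det(A) = (-66)·k + (-1069).
Set (-66)·k + (-1069) = -1597  ⇒  (-66)·k = -528  ⇒  k = 8.

8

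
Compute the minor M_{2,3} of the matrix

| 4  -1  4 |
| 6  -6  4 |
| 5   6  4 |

29

Delete row 2 and column 3; the remaining 2×2 submatrix is [4 -1; 5 6].
Its determinant is 4·6 − (-1)·5 = 29.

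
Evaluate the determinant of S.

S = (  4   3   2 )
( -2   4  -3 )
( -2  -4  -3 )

det(S) = -64

Expand along column 1:
  + 4 · |4 -3; -4 -3| = 4·(-12 − 12) = -96
  − (-2) · |3 2; -4 -3| = −(-2)·(-9 − (-8)) = -2
  + (-2) · |3 2; 4 -3| = (-2)·(-9 − 8) = 34
Sum: (-96) + (-2) + (34) = -64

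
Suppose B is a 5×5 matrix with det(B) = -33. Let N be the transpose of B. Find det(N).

det(Bᵀ) = det(B).
det(N) = (1)·(-33) = -33

The determinant is -33.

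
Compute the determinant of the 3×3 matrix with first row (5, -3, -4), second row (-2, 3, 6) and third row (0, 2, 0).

-44

Expand along row 3:
  − 2 · |5 -4; -2 6| = −2·(30 − 8) = -44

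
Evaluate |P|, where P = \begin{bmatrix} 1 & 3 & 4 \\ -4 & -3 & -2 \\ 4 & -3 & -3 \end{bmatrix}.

Expand along column 1:
  + 1 · |-3 -2; -3 -3| = 1·(9 − 6) = 3
  − (-4) · |3 4; -3 -3| = −(-4)·(-9 − (-12)) = 12
  + 4 · |3 4; -3 -2| = 4·(-6 − (-12)) = 24
Sum: (3) + (12) + (24) = 39

|P| = 39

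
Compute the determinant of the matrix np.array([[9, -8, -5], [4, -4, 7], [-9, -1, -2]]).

775

Expand along column 1:
  + 9 · |-4 7; -1 -2| = 9·(8 − (-7)) = 135
  − 4 · |-8 -5; -1 -2| = −4·(16 − 5) = -44
  + (-9) · |-8 -5; -4 7| = (-9)·(-56 − 20) = 684
Sum: (135) + (-44) + (684) = 775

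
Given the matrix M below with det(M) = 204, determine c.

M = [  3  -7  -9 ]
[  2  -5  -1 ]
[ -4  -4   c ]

c = 8

Expanding along the row containing c, det(M) is linear in c: det(M) = (-1)·c + (212).
Set (-1)·c + (212) = 204  ⇒  (-1)·c = -8  ⇒  c = 8.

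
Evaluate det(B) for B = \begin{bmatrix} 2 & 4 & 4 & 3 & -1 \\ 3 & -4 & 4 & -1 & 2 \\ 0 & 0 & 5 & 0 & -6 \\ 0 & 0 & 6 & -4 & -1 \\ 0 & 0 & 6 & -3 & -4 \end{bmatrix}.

-580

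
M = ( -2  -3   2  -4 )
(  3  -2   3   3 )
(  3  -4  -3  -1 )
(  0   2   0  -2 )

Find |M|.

Expand along row 4 (it has 2 zeros):
  + (2) · M_42   where M_42 = det([-2 2 -4; 3 3 3; 3 -3 -1]) = 84
  + (-2) · M_44   where M_44 = det([-2 -3 2; 3 -2 3; 3 -4 -3]) = -102
det = (+1)·(2)·(84) + (+1)·(-2)·(-102) = 372

det(M) = 372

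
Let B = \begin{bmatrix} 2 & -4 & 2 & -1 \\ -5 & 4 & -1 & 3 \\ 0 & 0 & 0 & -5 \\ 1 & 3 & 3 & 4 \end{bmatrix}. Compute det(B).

The determinant is -320.

Expand along row 3 (it has 3 zeros):
  − (-5) · M_34   where M_34 = det([2 -4 2; -5 4 -1; 1 3 3]) = -64
det = (-1)·(-5)·(-64) = -320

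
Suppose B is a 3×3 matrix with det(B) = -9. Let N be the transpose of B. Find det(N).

The determinant is -9.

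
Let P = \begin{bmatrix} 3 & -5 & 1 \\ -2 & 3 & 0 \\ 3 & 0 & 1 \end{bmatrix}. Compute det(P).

det(P) = -10

Expand along row 2:
  − (-2) · |-5 1; 0 1| = −(-2)·(-5 − 0) = -10
  + 3 · |3 1; 3 1| = 3·(3 − 3) = 0
Sum: (-10) + (0) = -10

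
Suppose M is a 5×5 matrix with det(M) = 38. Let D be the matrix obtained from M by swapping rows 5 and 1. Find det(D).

|D| = -38

Swapping two rows multiplies the determinant by −1.
det(D) = (-1)·(38) = -38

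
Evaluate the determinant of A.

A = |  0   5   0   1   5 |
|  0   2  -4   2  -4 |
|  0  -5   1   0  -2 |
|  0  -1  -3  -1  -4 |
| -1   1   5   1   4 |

102

Expand along column 1 (it has 4 zeros):
  + (-1) · M_51   where M_51 = det([5 0 1 5; 2 -4 2 -4; -5 1 0 -2; -1 -3 -1 -4]) = -102
det = (+1)·(-1)·(-102) = 102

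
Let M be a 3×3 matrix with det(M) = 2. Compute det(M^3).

The determinant is 8.

det(M^3) = (det M)^3 = (2)^3 = 8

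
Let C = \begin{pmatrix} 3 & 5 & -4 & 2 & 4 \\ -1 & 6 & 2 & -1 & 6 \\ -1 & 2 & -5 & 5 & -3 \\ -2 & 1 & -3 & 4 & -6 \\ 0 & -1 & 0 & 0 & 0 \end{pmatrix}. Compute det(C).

Expand along row 5 (it has 4 zeros):
  − (-1) · M_52   where M_52 = det([3 -4 2 4; -1 2 -1 6; -1 -5 5 -3; -2 -3 4 -6]) = -45
det = (-1)·(-1)·(-45) = -45

The determinant is -45.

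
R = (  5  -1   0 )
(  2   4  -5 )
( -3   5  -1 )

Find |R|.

det(R) = 88

Expand along row 1:
  + 5 · |4 -5; 5 -1| = 5·(-4 − (-25)) = 105
  − (-1) · |2 -5; -3 -1| = −(-1)·(-2 − 15) = -17
Sum: (105) + (-17) = 88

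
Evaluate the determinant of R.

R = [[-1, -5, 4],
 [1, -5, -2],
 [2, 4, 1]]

The determinant is 78.

Expand along column 1:
  + (-1) · |-5 -2; 4 1| = (-1)·(-5 − (-8)) = -3
  − 1 · |-5 4; 4 1| = −1·(-5 − 16) = 21
  + 2 · |-5 4; -5 -2| = 2·(10 − (-20)) = 60
Sum: (-3) + (21) + (60) = 78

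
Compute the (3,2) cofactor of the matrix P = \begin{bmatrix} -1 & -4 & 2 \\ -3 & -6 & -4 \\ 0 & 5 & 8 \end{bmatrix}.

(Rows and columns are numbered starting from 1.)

Delete row 3 and column 2; the remaining 2×2 submatrix is [-1 2; -3 -4].
Its determinant is (-1)·(-4) − 2·(-3) = 10.
The cofactor carries sign (−1)^(3+2) = −1, so C_{3,2} = −(10) = -10.

-10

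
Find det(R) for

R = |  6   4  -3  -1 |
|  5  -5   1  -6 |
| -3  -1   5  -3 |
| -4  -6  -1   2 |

Expand along row 1:
  + (6) · M_11   where M_11 = det([-5 1 -6; -1 5 -3; -6 -1 2]) = -201
  − (4) · M_12   where M_12 = det([5 1 -6; -3 5 -3; -4 -1 2]) = -85
  + (-3) · M_13   where M_13 = det([5 -5 -6; -3 -1 -3; -4 -6 2]) = -274
  − (-1) · M_14   where M_14 = det([5 -5 1; -3 -1 5; -4 -6 -1]) = 284
det = (+1)·(6)·(-201) + (-1)·(4)·(-85) + (+1)·(-3)·(-274) + (-1)·(-1)·(284) = 240

|R| = 240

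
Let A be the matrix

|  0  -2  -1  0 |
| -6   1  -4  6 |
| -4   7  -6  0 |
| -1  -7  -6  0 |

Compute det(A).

|A| = 6

Expand along column 4 (it has 3 zeros):
  + (6) · M_24   where M_24 = det([0 -2 -1; -4 7 -6; -1 -7 -6]) = 1
det = (+1)·(6)·(1) = 6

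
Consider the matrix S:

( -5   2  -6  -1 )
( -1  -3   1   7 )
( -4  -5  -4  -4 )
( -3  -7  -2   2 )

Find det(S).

Expand along row 1:
  + (-5) · M_11   where M_11 = det([-3 1 7; -5 -4 -4; -7 -2 2]) = -40
  − (2) · M_12   where M_12 = det([-1 1 7; -4 -4 -4; -3 -2 2]) = 8
  + (-6) · M_13   where M_13 = det([-1 -3 7; -4 -5 -4; -3 -7 2]) = 69
  − (-1) · M_14   where M_14 = det([-1 -3 1; -4 -5 -4; -3 -7 -2]) = 19
det = (+1)·(-5)·(-40) + (-1)·(2)·(8) + (+1)·(-6)·(69) + (-1)·(-1)·(19) = -211

|S| = -211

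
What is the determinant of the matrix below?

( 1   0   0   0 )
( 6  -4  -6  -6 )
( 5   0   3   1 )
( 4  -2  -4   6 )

Expand along row 1 (it has 3 zeros):
  + (1) · M_11   where M_11 = det([-4 -6 -6; 0 3 1; -2 -4 6]) = -112
det = (+1)·(1)·(-112) = -112

The determinant is -112.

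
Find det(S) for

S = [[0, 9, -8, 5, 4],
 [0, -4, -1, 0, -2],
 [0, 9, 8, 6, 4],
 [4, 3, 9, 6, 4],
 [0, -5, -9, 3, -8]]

|S| = -7496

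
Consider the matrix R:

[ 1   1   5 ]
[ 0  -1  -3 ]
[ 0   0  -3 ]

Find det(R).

det(R) = 3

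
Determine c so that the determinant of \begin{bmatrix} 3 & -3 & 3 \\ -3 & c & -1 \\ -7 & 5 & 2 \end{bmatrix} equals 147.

Expanding along the column containing c, det(B) is linear in c: det(B) = (27)·c + (-69).
Set (27)·c + (-69) = 147  ⇒  (27)·c = 216  ⇒  c = 8.

c = 8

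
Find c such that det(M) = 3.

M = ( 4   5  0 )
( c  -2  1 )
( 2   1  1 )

Expanding along the column containing c, det(M) is linear in c: det(M) = (-5)·c + (-2).
Set (-5)·c + (-2) = 3  ⇒  (-5)·c = 5  ⇒  c = -1.

c = -1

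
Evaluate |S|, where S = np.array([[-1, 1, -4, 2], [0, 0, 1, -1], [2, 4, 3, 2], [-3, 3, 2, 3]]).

66

Expand along row 2 (it has 2 zeros):
  − (1) · M_23   where M_23 = det([-1 1 2; 2 4 2; -3 3 3]) = 18
  + (-1) · M_24   where M_24 = det([-1 1 -4; 2 4 3; -3 3 2]) = -84
det = (-1)·(1)·(18) + (+1)·(-1)·(-84) = 66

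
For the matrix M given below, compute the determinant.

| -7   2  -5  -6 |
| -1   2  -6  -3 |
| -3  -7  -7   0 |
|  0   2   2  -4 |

-1234

Expand along row 3 (it has 1 zero):
  + (-3) · M_31   where M_31 = det([2 -5 -6; 2 -6 -3; 2 2 -4]) = -46
  − (-7) · M_32   where M_32 = det([-7 -5 -6; -1 -6 -3; 0 2 -4]) = -178
  + (-7) · M_33   where M_33 = det([-7 2 -6; -1 2 -3; 0 2 -4]) = 18
det = (+1)·(-3)·(-46) + (-1)·(-7)·(-178) + (+1)·(-7)·(18) = -1234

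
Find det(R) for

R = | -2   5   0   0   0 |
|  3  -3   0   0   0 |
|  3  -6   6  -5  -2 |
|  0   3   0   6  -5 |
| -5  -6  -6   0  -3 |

The determinant is 2970.

R is block lower-triangular with a 2×2 block and a 3×3 block on the diagonal, so its determinant equals the product of the determinants of the diagonal blocks.
det of the 2×2 block = -9
det of the 3×3 block = -330
det = (-9)·(-330) = 2970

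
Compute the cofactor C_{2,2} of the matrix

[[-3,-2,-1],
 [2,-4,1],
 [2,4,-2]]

Delete row 2 and column 2; the remaining 2×2 submatrix is [-3 -1; 2 -2].
Its determinant is (-3)·(-2) − (-1)·2 = 8.
The cofactor carries sign (−1)^(2+2) = +1, so C_{2,2} = +(8) = 8.

The cofactor is 8.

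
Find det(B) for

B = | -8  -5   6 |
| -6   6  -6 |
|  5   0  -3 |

204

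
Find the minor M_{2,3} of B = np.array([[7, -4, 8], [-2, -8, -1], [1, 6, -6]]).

46

Delete row 2 and column 3; the remaining 2×2 submatrix is [7 -4; 1 6].
Its determinant is 7·6 − (-4)·1 = 46.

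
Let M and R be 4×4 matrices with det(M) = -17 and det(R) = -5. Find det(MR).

det(MR) = det(M)·det(R) = (-17)·(-5) = 85

85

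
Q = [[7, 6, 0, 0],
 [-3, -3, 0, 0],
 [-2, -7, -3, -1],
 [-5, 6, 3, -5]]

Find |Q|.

The determinant is -54.

Q is block lower-triangular with a 2×2 block and a 2×2 block on the diagonal, so its determinant equals the product of the determinants of the diagonal blocks.
det of the 2×2 block = -3
det of the 2×2 block = 18
det = (-3)·(18) = -54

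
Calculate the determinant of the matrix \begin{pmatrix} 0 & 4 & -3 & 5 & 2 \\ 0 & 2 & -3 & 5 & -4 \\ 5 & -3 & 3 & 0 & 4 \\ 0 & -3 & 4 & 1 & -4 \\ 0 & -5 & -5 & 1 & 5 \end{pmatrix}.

-6600

Expand along column 1 (it has 4 zeros):
  + (5) · M_31   where M_31 = det([4 -3 5 2; 2 -3 5 -4; -3 4 1 -4; -5 -5 1 5]) = -1320
det = (+1)·(5)·(-1320) = -6600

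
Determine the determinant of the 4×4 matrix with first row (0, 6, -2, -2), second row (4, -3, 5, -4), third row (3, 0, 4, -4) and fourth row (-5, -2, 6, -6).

Expand along row 1 (it has 1 zero):
  − (6) · M_12   where M_12 = det([4 5 -4; 3 4 -4; -5 6 -6]) = 38
  + (-2) · M_13   where M_13 = det([4 -3 -4; 3 0 -4; -5 -2 -6]) = -122
  − (-2) · M_14   where M_14 = det([4 -3 5; 3 0 4; -5 -2 6]) = 116
det = (-1)·(6)·(38) + (+1)·(-2)·(-122) + (-1)·(-2)·(116) = 248

The determinant is 248.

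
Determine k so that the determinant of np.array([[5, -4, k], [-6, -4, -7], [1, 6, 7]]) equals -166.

3

Expanding along the column containing k, det(A) is linear in k: det(A) = (-32)·k + (-70).
Set (-32)·k + (-70) = -166  ⇒  (-32)·k = -96  ⇒  k = 3.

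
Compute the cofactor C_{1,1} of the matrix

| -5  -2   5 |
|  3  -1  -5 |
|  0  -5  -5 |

-20

Delete row 1 and column 1; the remaining 2×2 submatrix is [-1 -5; -5 -5].
Its determinant is (-1)·(-5) − (-5)·(-5) = -20.
The cofactor carries sign (−1)^(1+1) = +1, so C_{1,1} = +(-20) = -20.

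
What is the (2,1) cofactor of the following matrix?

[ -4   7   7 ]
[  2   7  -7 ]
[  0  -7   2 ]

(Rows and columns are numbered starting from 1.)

Delete row 2 and column 1; the remaining 2×2 submatrix is [7 7; -7 2].
Its determinant is 7·2 − 7·(-7) = 63.
The cofactor carries sign (−1)^(2+1) = −1, so C_{2,1} = −(63) = -63.

-63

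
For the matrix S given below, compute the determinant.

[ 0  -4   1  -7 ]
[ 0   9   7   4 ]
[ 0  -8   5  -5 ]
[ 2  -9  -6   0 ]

det(S) = 948

Expand along column 1 (it has 3 zeros):
  − (2) · M_41   where M_41 = det([-4 1 -7; 9 7 4; -8 5 -5]) = -474
det = (-1)·(2)·(-474) = 948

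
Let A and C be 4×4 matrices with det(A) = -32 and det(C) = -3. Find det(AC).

det(AC) = 96

det(AC) = det(A)·det(C) = (-32)·(-3) = 96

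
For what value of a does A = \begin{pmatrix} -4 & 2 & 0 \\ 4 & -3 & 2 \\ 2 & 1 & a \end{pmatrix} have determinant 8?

-2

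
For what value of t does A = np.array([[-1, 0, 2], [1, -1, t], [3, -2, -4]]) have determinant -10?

Expanding along the column containing t, det(A) is linear in t: det(A) = (-2)·t + (-2).
Set (-2)·t + (-2) = -10  ⇒  (-2)·t = -8  ⇒  t = 4.

4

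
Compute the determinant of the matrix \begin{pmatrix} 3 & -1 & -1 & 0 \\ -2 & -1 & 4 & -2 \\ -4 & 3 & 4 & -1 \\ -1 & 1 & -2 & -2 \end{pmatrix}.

The determinant is 99.

Expand along row 1 (it has 1 zero):
  + (3) · M_11   where M_11 = det([-1 4 -2; 3 4 -1; 1 -2 -2]) = 50
  − (-1) · M_12   where M_12 = det([-2 4 -2; -4 4 -1; -1 -2 -2]) = -32
  + (-1) · M_13   where M_13 = det([-2 -1 -2; -4 3 -1; -1 1 -2]) = 19
det = (+1)·(3)·(50) + (-1)·(-1)·(-32) + (+1)·(-1)·(19) = 99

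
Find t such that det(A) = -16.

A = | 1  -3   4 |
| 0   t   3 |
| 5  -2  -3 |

Expanding along the column containing t, det(A) is linear in t: det(A) = (-23)·t + (-39).
Set (-23)·t + (-39) = -16  ⇒  (-23)·t = 23  ⇒  t = -1.

-1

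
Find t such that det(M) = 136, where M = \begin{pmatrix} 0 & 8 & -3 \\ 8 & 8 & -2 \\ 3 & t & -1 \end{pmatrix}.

Expanding along the row containing t, det(M) is linear in t: det(M) = (-24)·t + (88).
Set (-24)·t + (88) = 136  ⇒  (-24)·t = 48  ⇒  t = -2.

-2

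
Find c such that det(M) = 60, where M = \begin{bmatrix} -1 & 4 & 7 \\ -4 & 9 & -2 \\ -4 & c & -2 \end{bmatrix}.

c = 7

Expanding along the row containing c, det(M) is linear in c: det(M) = (-30)·c + (270).
Set (-30)·c + (270) = 60  ⇒  (-30)·c = -210  ⇒  c = 7.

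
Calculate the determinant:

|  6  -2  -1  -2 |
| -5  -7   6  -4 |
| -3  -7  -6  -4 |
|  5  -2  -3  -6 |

The determinant is -2440.

Expand along row 1:
  + (6) · M_11   where M_11 = det([-7 6 -4; -7 -6 -4; -2 -3 -6]) = -408
  − (-2) · M_12   where M_12 = det([-5 6 -4; -3 -6 -4; 5 -3 -6]) = -504
  + (-1) · M_13   where M_13 = det([-5 -7 -4; -3 -7 -4; 5 -2 -6]) = -68
  − (-2) · M_14   where M_14 = det([-5 -7 6; -3 -7 -6; 5 -2 -3]) = 474
det = (+1)·(6)·(-408) + (-1)·(-2)·(-504) + (+1)·(-1)·(-68) + (-1)·(-2)·(474) = -2440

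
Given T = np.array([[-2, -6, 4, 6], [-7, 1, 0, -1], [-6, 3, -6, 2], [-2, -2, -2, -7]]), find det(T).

Expand along row 2 (it has 1 zero):
  − (-7) · M_21   where M_21 = det([-6 4 6; 3 -6 2; -2 -2 -7]) = -316
  + (1) · M_22   where M_22 = det([-2 4 6; -6 -6 2; -2 -2 -7]) = -276
  + (-1) · M_24   where M_24 = det([-2 -6 4; -6 3 -6; -2 -2 -2]) = 108
det = (-1)·(-7)·(-316) + (+1)·(1)·(-276) + (+1)·(-1)·(108) = -2596

The determinant is -2596.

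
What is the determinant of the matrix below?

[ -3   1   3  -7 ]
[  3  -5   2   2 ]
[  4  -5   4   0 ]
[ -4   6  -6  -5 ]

-299

Expand along row 3 (it has 1 zero):
  + (4) · M_31   where M_31 = det([1 3 -7; -5 2 2; 6 -6 -5]) = -163
  − (-5) · M_32   where M_32 = det([-3 3 -7; 3 2 2; -4 -6 -5]) = 85
  + (4) · M_33   where M_33 = det([-3 1 -7; 3 -5 2; -4 6 -5]) = -18
det = (+1)·(4)·(-163) + (-1)·(-5)·(85) + (+1)·(4)·(-18) = -299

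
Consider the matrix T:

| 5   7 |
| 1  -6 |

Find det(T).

det(T) = 5·(-6) − 7·1 = -30 − 7 = -37

-37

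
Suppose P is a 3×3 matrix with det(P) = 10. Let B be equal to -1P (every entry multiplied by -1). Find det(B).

-10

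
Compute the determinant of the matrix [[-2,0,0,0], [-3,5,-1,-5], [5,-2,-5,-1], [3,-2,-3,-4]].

Expand along row 1 (it has 3 zeros):
  + (-2) · M_11   where M_11 = det([5 -1 -5; -2 -5 -1; -2 -3 -4]) = 111
det = (+1)·(-2)·(111) = -222

-222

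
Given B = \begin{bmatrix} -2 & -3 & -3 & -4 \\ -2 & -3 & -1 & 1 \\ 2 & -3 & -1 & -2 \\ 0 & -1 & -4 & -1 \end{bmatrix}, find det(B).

Expand along row 4 (it has 1 zero):
  + (-1) · M_42   where M_42 = det([-2 -3 -4; -2 -1 1; 2 -1 -2]) = -16
  − (-4) · M_43   where M_43 = det([-2 -3 -4; -2 -3 1; 2 -3 -2]) = -60
  + (-1) · M_44   where M_44 = det([-2 -3 -3; -2 -3 -1; 2 -3 -1]) = -24
det = (+1)·(-1)·(-16) + (-1)·(-4)·(-60) + (+1)·(-1)·(-24) = -200

-200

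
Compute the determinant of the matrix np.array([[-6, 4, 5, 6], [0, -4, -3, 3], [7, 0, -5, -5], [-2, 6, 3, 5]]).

Expand along row 2 (it has 1 zero):
  + (-4) · M_22   where M_22 = det([-6 5 6; 7 -5 -5; -2 3 5]) = 1
  − (-3) · M_23   where M_23 = det([-6 4 6; 7 0 -5; -2 6 5]) = -28
  + (3) · M_24   where M_24 = det([-6 4 5; 7 0 -5; -2 6 3]) = -14
det = (+1)·(-4)·(1) + (-1)·(-3)·(-28) + (+1)·(3)·(-14) = -130

-130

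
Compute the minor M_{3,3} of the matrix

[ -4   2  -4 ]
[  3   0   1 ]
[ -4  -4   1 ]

Delete row 3 and column 3; the remaining 2×2 submatrix is [-4 2; 3 0].
Its determinant is (-4)·0 − 2·3 = -6.

-6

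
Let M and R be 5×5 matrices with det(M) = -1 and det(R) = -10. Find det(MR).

det(MR) = det(M)·det(R) = (-1)·(-10) = 10

det(MR) = 10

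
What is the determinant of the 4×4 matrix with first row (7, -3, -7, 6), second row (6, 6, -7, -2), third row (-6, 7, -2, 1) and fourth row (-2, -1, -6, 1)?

Expand along row 1:
  + (7) · M_11   where M_11 = det([6 -7 -2; 7 -2 1; -1 -6 1]) = 168
  − (-3) · M_12   where M_12 = det([6 -7 -2; -6 -2 1; -2 -6 1]) = -68
  + (-7) · M_13   where M_13 = det([6 6 -2; -6 7 1; -2 -1 1]) = 32
  − (6) · M_14   where M_14 = det([6 6 -7; -6 7 -2; -2 -1 -6]) = -596
det = (+1)·(7)·(168) + (-1)·(-3)·(-68) + (+1)·(-7)·(32) + (-1)·(6)·(-596) = 4324

4324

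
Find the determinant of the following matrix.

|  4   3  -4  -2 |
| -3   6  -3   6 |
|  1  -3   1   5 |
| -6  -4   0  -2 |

Expand along row 4 (it has 1 zero):
  − (-6) · M_41   where M_41 = det([3 -4 -2; 6 -3 6; -3 1 5]) = 135
  + (-4) · M_42   where M_42 = det([4 -4 -2; -3 -3 6; 1 1 5]) = -168
  + (-2) · M_44   where M_44 = det([4 3 -4; -3 6 -3; 1 -3 1]) = -24
det = (-1)·(-6)·(135) + (+1)·(-4)·(-168) + (+1)·(-2)·(-24) = 1530

1530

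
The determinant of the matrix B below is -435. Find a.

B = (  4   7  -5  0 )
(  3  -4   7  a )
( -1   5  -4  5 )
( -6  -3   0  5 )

Expanding along the column containing a, det(B) is linear in a: det(B) = (-45)·a + (-255).
Set (-45)·a + (-255) = -435  ⇒  (-45)·a = -180  ⇒  a = 4.

4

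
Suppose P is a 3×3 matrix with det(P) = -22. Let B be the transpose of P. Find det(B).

-22

det(Pᵀ) = det(P).
det(B) = (1)·(-22) = -22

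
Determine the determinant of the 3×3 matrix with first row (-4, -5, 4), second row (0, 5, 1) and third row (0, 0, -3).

The determinant is 60.

The matrix is upper triangular, so the determinant is the product of the diagonal entries:
det = (-4) · (5) · (-3) = 60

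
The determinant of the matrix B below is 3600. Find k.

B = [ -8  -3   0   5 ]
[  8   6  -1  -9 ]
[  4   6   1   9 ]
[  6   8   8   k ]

-2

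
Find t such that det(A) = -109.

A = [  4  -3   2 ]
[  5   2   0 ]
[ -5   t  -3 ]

t = -6

Expanding along the row containing t, det(A) is linear in t: det(A) = (10)·t + (-49).
Set (10)·t + (-49) = -109  ⇒  (10)·t = -60  ⇒  t = -6.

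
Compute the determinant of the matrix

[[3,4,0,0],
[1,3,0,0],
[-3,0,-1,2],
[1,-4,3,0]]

The determinant is -30.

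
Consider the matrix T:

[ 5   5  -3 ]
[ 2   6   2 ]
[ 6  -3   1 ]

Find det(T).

Expand along column 1:
  + 5 · |6 2; -3 1| = 5·(6 − (-6)) = 60
  − 2 · |5 -3; -3 1| = −2·(5 − 9) = 8
  + 6 · |5 -3; 6 2| = 6·(10 − (-18)) = 168
Sum: (60) + (8) + (168) = 236

236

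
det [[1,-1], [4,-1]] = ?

The determinant is 3.

det = 1·(-1) − (-1)·4 = -1 − (-4) = 3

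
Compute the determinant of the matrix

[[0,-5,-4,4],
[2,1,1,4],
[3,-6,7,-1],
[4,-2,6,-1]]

Expand along row 1 (it has 1 zero):
  − (-5) · M_12   where M_12 = det([2 1 4; 3 7 -1; 4 6 -1]) = -43
  + (-4) · M_13   where M_13 = det([2 1 4; 3 -6 -1; 4 -2 -1]) = 79
  − (4) · M_14   where M_14 = det([2 1 1; 3 -6 7; 4 -2 6]) = -16
det = (-1)·(-5)·(-43) + (+1)·(-4)·(79) + (-1)·(4)·(-16) = -467

The determinant is -467.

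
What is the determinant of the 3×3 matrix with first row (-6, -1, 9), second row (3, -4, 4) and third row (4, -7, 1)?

-202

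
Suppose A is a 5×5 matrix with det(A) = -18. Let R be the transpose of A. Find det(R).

The determinant is -18.

det(Aᵀ) = det(A).
det(R) = (1)·(-18) = -18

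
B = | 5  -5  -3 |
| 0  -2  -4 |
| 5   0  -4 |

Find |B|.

det(B) = 110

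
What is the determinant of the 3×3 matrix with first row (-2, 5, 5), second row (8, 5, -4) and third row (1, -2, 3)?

The determinant is -259.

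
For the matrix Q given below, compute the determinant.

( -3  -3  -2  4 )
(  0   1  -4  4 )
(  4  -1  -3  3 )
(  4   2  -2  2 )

Expand along row 2 (it has 1 zero):
  + (1) · M_22   where M_22 = det([-3 -2 4; 4 -3 3; 4 -2 2]) = 8
  − (-4) · M_23   where M_23 = det([-3 -3 4; 4 -1 3; 4 2 2]) = 60
  + (4) · M_24   where M_24 = det([-3 -3 -2; 4 -1 -3; 4 2 -2]) = -36
det = (+1)·(1)·(8) + (-1)·(-4)·(60) + (+1)·(4)·(-36) = 104

104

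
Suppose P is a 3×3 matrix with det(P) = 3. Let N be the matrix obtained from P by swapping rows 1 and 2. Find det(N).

Swapping two rows multiplies the determinant by −1.
det(N) = (-1)·(3) = -3

det(N) = -3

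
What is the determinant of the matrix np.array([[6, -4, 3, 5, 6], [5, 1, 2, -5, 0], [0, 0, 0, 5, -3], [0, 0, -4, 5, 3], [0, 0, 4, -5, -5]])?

The determinant is -1040.

The matrix is block upper-triangular with a 2×2 block and a 3×3 block on the diagonal, so its determinant equals the product of the determinants of the diagonal blocks.
det of the 2×2 block = 26
det of the 3×3 block = -40
det = (26)·(-40) = -1040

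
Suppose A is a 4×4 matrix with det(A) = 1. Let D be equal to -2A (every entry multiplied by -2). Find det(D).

For a 4×4 matrix, det(-2A) = (-2)^4·det(A) = 16·det(A).
det(D) = (16)·(1) = 16

|D| = 16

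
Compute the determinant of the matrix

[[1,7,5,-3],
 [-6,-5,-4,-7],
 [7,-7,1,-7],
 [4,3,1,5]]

-1242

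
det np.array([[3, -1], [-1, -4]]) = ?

The determinant is -13.

det = 3·(-4) − (-1)·(-1) = -12 − 1 = -13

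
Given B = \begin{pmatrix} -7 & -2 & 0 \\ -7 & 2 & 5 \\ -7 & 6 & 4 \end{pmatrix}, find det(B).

Expand along column 3:
  − 5 · |-7 -2; -7 6| = −5·(-42 − 14) = 280
  + 4 · |-7 -2; -7 2| = 4·(-14 − 14) = -112
Sum: (280) + (-112) = 168

168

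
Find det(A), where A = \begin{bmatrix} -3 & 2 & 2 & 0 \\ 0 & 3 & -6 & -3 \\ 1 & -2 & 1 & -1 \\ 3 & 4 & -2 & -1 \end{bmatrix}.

-207

Expand along row 1 (it has 1 zero):
  + (-3) · M_11   where M_11 = det([3 -6 -3; -2 1 -1; 4 -2 -1]) = 27
  − (2) · M_12   where M_12 = det([0 -6 -3; 1 1 -1; 3 -2 -1]) = 27
  + (2) · M_13   where M_13 = det([0 3 -3; 1 -2 -1; 3 4 -1]) = -36
det = (+1)·(-3)·(27) + (-1)·(2)·(27) + (+1)·(2)·(-36) = -207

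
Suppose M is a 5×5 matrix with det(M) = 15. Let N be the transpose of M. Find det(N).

det(Mᵀ) = det(M).
det(N) = (1)·(15) = 15

15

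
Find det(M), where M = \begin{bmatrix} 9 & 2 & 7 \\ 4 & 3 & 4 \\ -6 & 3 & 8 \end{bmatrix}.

det(M) = 206

Expand along column 1:
  + 9 · |3 4; 3 8| = 9·(24 − 12) = 108
  − 4 · |2 7; 3 8| = −4·(16 − 21) = 20
  + (-6) · |2 7; 3 4| = (-6)·(8 − 21) = 78
Sum: (108) + (20) + (78) = 206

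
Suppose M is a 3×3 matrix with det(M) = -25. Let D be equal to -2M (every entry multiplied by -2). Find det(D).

|D| = 200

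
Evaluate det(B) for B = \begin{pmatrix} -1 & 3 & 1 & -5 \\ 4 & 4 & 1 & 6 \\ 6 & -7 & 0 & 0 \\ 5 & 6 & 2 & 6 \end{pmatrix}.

-117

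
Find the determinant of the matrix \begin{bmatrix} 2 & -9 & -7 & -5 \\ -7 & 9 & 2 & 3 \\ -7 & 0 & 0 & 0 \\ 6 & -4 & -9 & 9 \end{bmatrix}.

Expand along row 3 (it has 3 zeros):
  + (-7) · M_31   where M_31 = det([-9 -7 -5; 9 2 3; -4 -9 9]) = 611
det = (+1)·(-7)·(611) = -4277

-4277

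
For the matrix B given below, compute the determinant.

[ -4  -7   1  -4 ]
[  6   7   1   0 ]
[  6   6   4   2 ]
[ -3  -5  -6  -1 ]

392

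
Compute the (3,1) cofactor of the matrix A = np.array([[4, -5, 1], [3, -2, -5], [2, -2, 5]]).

Delete row 3 and column 1; the remaining 2×2 submatrix is [-5 1; -2 -5].
Its determinant is (-5)·(-5) − 1·(-2) = 27.
The cofactor carries sign (−1)^(3+1) = +1, so C_{3,1} = +(27) = 27.

27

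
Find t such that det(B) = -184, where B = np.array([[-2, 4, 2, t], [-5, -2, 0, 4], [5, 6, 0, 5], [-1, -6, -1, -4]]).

Expanding along the row containing t, det(B) is linear in t: det(B) = (-20)·t + (-64).
Set (-20)·t + (-64) = -184  ⇒  (-20)·t = -120  ⇒  t = 6.

6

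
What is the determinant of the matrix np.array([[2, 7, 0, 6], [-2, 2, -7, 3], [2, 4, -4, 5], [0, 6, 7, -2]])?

The determinant is 492.

Expand along row 1 (it has 1 zero):
  + (2) · M_11   where M_11 = det([2 -7 3; 4 -4 5; 6 7 -2]) = -164
  − (7) · M_12   where M_12 = det([-2 -7 3; 2 -4 5; 0 7 -2]) = 68
  − (6) · M_14   where M_14 = det([-2 2 -7; 2 4 -4; 0 6 7]) = -216
det = (+1)·(2)·(-164) + (-1)·(7)·(68) + (-1)·(6)·(-216) = 492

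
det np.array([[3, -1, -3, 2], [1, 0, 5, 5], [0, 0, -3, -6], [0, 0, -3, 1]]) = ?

The matrix is block upper-triangular with a 2×2 block and a 2×2 block on the diagonal, so its determinant equals the product of the determinants of the diagonal blocks.
det of the 2×2 block = 1
det of the 2×2 block = -21
det = (1)·(-21) = -21

The determinant is -21.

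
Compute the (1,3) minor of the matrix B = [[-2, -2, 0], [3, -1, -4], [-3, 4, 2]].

9

Delete row 1 and column 3; the remaining 2×2 submatrix is [3 -1; -3 4].
Its determinant is 3·4 − (-1)·(-3) = 9.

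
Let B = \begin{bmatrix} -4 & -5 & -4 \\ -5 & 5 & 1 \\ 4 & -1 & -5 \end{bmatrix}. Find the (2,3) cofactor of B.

-24

Delete row 2 and column 3; the remaining 2×2 submatrix is [-4 -5; 4 -1].
Its determinant is (-4)·(-1) − (-5)·4 = 24.
The cofactor carries sign (−1)^(2+3) = −1, so C_{2,3} = −(24) = -24.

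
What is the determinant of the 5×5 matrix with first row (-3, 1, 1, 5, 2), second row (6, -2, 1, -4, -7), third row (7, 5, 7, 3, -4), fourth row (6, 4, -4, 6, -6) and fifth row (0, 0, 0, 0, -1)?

-1536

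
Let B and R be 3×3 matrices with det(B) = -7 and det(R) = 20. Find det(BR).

det(BR) = det(B)·det(R) = (-7)·(20) = -140

-140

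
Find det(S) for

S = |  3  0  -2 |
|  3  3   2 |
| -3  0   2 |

Expand along column 2:
  + 3 · |3 -2; -3 2| = 3·(6 − 6) = 0

|S| = 0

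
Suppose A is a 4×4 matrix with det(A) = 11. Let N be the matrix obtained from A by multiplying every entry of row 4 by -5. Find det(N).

Scaling one row by -5 multiplies the determinant by -5.
det(N) = (-5)·(11) = -55

The determinant is -55.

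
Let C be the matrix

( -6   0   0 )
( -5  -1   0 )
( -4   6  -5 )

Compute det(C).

det(C) = -30

C is lower triangular, so det(C) is the product of the diagonal entries:
det = (-6) · (-1) · (-5) = -30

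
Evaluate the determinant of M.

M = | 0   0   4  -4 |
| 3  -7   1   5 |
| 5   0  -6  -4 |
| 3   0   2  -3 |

700

Expand along column 2 (it has 3 zeros):
  + (-7) · M_22   where M_22 = det([0 4 -4; 5 -6 -4; 3 2 -3]) = -100
det = (+1)·(-7)·(-100) = 700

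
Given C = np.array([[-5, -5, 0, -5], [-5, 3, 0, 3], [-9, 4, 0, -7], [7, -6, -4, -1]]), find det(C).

|C| = 1760

Expand along column 3 (it has 3 zeros):
  − (-4) · M_43   where M_43 = det([-5 -5 -5; -5 3 3; -9 4 -7]) = 440
det = (-1)·(-4)·(440) = 1760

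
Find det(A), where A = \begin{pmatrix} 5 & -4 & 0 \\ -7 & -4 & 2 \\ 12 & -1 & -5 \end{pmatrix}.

154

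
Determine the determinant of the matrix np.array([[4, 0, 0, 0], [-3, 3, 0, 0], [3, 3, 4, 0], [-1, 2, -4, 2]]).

96

The matrix is lower triangular, so the determinant is the product of the diagonal entries:
det = (4) · (3) · (4) · (2) = 96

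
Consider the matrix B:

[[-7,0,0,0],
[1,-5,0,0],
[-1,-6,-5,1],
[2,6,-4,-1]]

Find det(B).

B is block lower-triangular with a 2×2 block and a 2×2 block on the diagonal, so its determinant equals the product of the determinants of the diagonal blocks.
det of the 2×2 block = 35
det of the 2×2 block = 9
det = (35)·(9) = 315

det(B) = 315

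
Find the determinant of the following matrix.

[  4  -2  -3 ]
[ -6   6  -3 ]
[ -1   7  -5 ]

Expand along column 1:
  + 4 · |6 -3; 7 -5| = 4·(-30 − (-21)) = -36
  − (-6) · |-2 -3; 7 -5| = −(-6)·(10 − (-21)) = 186
  + (-1) · |-2 -3; 6 -3| = (-1)·(6 − (-18)) = -24
Sum: (-36) + (186) + (-24) = 126

126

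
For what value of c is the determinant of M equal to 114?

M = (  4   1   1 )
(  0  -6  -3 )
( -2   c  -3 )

Expanding along the row containing c, det(M) is linear in c: det(M) = (12)·c + (66).
Set (12)·c + (66) = 114  ⇒  (12)·c = 48  ⇒  c = 4.

c = 4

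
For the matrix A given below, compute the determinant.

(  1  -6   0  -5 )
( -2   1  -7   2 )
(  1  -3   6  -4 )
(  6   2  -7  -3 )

434

Expand along row 1 (it has 1 zero):
  + (1) · M_11   where M_11 = det([1 -7 2; -3 6 -4; 2 -7 -3]) = 91
  − (-6) · M_12   where M_12 = det([-2 -7 2; 1 6 -4; 6 -7 -3]) = 153
  − (-5) · M_14   where M_14 = det([-2 1 -7; 1 -3 6; 6 2 -7]) = -115
det = (+1)·(1)·(91) + (-1)·(-6)·(153) + (-1)·(-5)·(-115) = 434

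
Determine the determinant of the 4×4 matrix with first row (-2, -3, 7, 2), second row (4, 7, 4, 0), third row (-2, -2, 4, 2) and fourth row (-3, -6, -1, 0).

The determinant is 2.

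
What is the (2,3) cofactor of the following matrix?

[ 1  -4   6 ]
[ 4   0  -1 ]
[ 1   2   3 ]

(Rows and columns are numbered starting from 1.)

Delete row 2 and column 3; the remaining 2×2 submatrix is [1 -4; 1 2].
Its determinant is 1·2 − (-4)·1 = 6.
The cofactor carries sign (−1)^(2+3) = −1, so C_{2,3} = −(6) = -6.

The cofactor is -6.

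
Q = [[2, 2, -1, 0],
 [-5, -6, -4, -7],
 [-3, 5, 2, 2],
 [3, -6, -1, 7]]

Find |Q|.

det(Q) = 838

Expand along row 1 (it has 1 zero):
  + (2) · M_11   where M_11 = det([-6 -4 -7; 5 2 2; -6 -1 7]) = 43
  − (2) · M_12   where M_12 = det([-5 -4 -7; -3 2 2; 3 -1 7]) = -167
  + (-1) · M_13   where M_13 = det([-5 -6 -7; -3 5 2; 3 -6 7]) = -418
det = (+1)·(2)·(43) + (-1)·(2)·(-167) + (+1)·(-1)·(-418) = 838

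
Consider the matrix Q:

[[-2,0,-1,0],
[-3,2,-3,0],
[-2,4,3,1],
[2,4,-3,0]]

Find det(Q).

-4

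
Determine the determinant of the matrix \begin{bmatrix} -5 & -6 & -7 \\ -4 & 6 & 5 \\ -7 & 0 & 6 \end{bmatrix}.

Expand along column 2:
  − (-6) · |-4 5; -7 6| = −(-6)·(-24 − (-35)) = 66
  + 6 · |-5 -7; -7 6| = 6·(-30 − 49) = -474
Sum: (66) + (-474) = -408

-408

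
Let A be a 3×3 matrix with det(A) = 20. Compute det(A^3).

det(A^3) = (det A)^3 = (20)^3 = 8000

The determinant is 8000.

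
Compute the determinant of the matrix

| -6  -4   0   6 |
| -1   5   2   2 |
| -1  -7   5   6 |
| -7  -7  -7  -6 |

1812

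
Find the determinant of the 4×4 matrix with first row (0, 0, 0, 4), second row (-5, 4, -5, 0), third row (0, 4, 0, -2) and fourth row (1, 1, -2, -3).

Expand along row 1 (it has 3 zeros):
  − (4) · M_14   where M_14 = det([-5 4 -5; 0 4 0; 1 1 -2]) = 60
det = (-1)·(4)·(60) = -240

-240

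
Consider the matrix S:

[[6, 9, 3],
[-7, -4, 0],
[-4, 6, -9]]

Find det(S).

det(S) = -525

Expand along column 3:
  + 3 · |-7 -4; -4 6| = 3·(-42 − 16) = -174
  + (-9) · |6 9; -7 -4| = (-9)·(-24 − (-63)) = -351
Sum: (-174) + (-351) = -525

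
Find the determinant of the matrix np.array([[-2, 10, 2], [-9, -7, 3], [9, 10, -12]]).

-972

Expand along column 1:
  + (-2) · |-7 3; 10 -12| = (-2)·(84 − 30) = -108
  − (-9) · |10 2; 10 -12| = −(-9)·(-120 − 20) = -1260
  + 9 · |10 2; -7 3| = 9·(30 − (-14)) = 396
Sum: (-108) + (-1260) + (396) = -972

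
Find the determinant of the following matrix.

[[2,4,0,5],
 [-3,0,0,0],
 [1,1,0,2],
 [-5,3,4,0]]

Expand along row 2 (it has 3 zeros):
  − (-3) · M_21   where M_21 = det([4 0 5; 1 0 2; 3 4 0]) = -12
det = (-1)·(-3)·(-12) = -36

-36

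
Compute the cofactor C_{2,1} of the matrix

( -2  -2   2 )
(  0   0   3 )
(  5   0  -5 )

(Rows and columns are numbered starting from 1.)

The cofactor is -10.

Delete row 2 and column 1; the remaining 2×2 submatrix is [-2 2; 0 -5].
Its determinant is (-2)·(-5) − 2·0 = 10.
The cofactor carries sign (−1)^(2+1) = −1, so C_{2,1} = −(10) = -10.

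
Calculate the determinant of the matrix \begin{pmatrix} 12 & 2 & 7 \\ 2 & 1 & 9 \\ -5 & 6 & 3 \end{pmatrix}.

Expand along column 1:
  + 12 · |1 9; 6 3| = 12·(3 − 54) = -612
  − 2 · |2 7; 6 3| = −2·(6 − 42) = 72
  + (-5) · |2 7; 1 9| = (-5)·(18 − 7) = -55
Sum: (-612) + (72) + (-55) = -595

-595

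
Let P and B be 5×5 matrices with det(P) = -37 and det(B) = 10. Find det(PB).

det(PB) = det(P)·det(B) = (-37)·(10) = -370

|PB| = -370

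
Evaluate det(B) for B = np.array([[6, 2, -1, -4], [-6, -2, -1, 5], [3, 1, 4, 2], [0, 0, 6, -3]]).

The determinant is 0.

Expand along row 4 (it has 2 zeros):
  − (6) · M_43   where M_43 = det([6 2 -4; -6 -2 5; 3 1 2]) = 0
  + (-3) · M_44   where M_44 = det([6 2 -1; -6 -2 -1; 3 1 4]) = 0
det = (-1)·(6)·(0) + (+1)·(-3)·(0) = 0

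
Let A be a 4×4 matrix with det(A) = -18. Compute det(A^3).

-5832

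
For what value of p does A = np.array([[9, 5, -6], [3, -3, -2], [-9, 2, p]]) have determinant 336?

p = -2

Expanding along the column containing p, det(A) is linear in p: det(A) = (-42)·p + (252).
Set (-42)·p + (252) = 336  ⇒  (-42)·p = 84  ⇒  p = -2.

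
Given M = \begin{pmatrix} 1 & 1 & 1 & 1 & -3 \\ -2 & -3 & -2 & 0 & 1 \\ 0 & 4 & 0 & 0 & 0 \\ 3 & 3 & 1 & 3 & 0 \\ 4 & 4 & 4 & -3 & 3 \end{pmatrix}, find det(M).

Expand along row 3 (it has 4 zeros):
  − (4) · M_32   where M_32 = det([1 1 1 -3; -2 -2 0 1; 3 1 3 0; 4 4 -3 3]) = -10
det = (-1)·(4)·(-10) = 40

|M| = 40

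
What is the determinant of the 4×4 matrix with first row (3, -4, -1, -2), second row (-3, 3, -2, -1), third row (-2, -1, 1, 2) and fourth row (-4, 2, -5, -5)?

Expand along row 1:
  + (3) · M_11   where M_11 = det([3 -2 -1; -1 1 2; 2 -5 -5]) = 14
  − (-4) · M_12   where M_12 = det([-3 -2 -1; -2 1 2; -4 -5 -5]) = 7
  + (-1) · M_13   where M_13 = det([-3 3 -1; -2 -1 2; -4 2 -5]) = -49
  − (-2) · M_14   where M_14 = det([-3 3 -2; -2 -1 1; -4 2 -5]) = -35
det = (+1)·(3)·(14) + (-1)·(-4)·(7) + (+1)·(-1)·(-49) + (-1)·(-2)·(-35) = 49

49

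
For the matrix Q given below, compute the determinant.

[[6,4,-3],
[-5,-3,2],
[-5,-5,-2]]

det(Q) = -14

Expand along column 1:
  + 6 · |-3 2; -5 -2| = 6·(6 − (-10)) = 96
  − (-5) · |4 -3; -5 -2| = −(-5)·(-8 − 15) = -115
  + (-5) · |4 -3; -3 2| = (-5)·(8 − 9) = 5
Sum: (96) + (-115) + (5) = -14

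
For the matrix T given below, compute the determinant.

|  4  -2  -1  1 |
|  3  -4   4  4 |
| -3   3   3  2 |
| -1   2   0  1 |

-41

Expand along row 4 (it has 1 zero):
  − (-1) · M_41   where M_41 = det([-2 -1 1; -4 4 4; 3 3 2]) = -36
  + (2) · M_42   where M_42 = det([4 -1 1; 3 4 4; -3 3 2]) = 23
  + (1) · M_44   where M_44 = det([4 -2 -1; 3 -4 4; -3 3 3]) = -51
det = (-1)·(-1)·(-36) + (+1)·(2)·(23) + (+1)·(1)·(-51) = -41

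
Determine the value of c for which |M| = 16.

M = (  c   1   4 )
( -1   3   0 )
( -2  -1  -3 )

c = 1

Expanding along the column containing c, det(M) is linear in c: det(M) = (-9)·c + (25).
Set (-9)·c + (25) = 16  ⇒  (-9)·c = -9  ⇒  c = 1.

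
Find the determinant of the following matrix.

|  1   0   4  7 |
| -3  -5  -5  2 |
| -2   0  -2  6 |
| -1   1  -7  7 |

-718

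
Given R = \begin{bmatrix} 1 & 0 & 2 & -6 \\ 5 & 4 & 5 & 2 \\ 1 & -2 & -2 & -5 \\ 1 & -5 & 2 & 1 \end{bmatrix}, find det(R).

Expand along row 1 (it has 1 zero):
  + (1) · M_11   where M_11 = det([4 5 2; -2 -2 -5; -5 2 1]) = 139
  + (2) · M_13   where M_13 = det([5 4 2; 1 -2 -5; 1 -5 1]) = -165
  − (-6) · M_14   where M_14 = det([5 4 5; 1 -2 -2; 1 -5 2]) = -101
det = (+1)·(1)·(139) + (+1)·(2)·(-165) + (-1)·(-6)·(-101) = -797

-797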